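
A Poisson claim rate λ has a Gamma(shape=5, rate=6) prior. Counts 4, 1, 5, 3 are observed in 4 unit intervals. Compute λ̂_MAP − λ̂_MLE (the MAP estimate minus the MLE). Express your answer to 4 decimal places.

Σxᵢ = 13. Posterior is Gamma(18, 10); MAP = (18−1)/10 = 17/10 ≈ 1.70000.
MLE = x̄ = 13/4 ≈ 3.25000.
Difference = 17/10 − 13/4 = -31/20 ≈ -1.5500.

MAP − MLE = -1.5500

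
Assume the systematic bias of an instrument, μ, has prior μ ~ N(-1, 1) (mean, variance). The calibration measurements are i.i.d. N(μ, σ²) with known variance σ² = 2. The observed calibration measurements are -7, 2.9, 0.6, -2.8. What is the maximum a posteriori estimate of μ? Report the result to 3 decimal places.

μ̂_MAP = -1.383

n = 4; x̄ = ((-7) + 2.9 + 0.6 + (-2.8))/4 = -6.3/4 = -1.575.
For a Normal prior and Normal likelihood with known variance, the posterior is Normal; its mode equals its mean, the precision-weighted average.
Prior precision 1/σ₀² = 1/1 = 1; data precision n/σ² = 4/2 = 2.
μ̂ = (1·(-1) + 2·(-1.575)) / (1 + 2) = (-4.15)/3 = -83/60 ≈ -1.383.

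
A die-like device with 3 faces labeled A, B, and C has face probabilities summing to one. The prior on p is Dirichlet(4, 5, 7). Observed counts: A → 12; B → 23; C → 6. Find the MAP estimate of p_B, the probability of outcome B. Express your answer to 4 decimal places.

The posterior is Dirichlet(αᵢ + nᵢ) = Dirichlet(16, 28, 13).
For a Dirichlet(a₁,…,a_K) with all aᵢ > 1, the mode has j-th component (aⱼ − 1)/(Σaᵢ − K).
Here Σaᵢ = 57 and K = 3, so p_B = (28 − 1)/(57 − 3) = 27/54 ≈ 0.5000.

MAP estimate of p_B = 0.5000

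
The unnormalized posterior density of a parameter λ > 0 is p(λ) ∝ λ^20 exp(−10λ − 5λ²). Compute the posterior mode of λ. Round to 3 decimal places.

ℓ'(λ) = 20/λ − 10 − 10λ. Setting this to zero and multiplying by λ: 10λ² + 10λ − 20 = 0.
λ = (−10 + √(10² + 4·10·20)) / (2·10) = (−10 + √900) / 20 = (−10 + 30)/20 = 1.
ℓ''(λ) = −20/λ² − 10 < 0, confirming a maximum.

λ̂_MAP = 1.000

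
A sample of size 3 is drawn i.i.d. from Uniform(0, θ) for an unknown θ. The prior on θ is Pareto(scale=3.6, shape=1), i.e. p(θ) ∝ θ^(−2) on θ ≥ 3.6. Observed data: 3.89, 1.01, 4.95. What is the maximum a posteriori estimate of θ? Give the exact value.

θ̂_MAP = 4.95

The Uniform(0, θ) likelihood is θ^(−n) for θ ≥ max(xᵢ), zero otherwise. Here max(xᵢ) = 4.95.
Posterior ∝ θ^(−2) · θ^(−3) = θ^(−5) on θ ≥ max(3.6, 4.95) = 4.95.
This density is strictly decreasing in θ, so the posterior mode lies at the lower boundary of the support.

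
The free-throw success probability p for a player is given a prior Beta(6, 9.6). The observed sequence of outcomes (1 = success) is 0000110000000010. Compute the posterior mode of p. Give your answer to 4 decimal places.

p̂_MAP = 0.2703

Prior: Beta(6, 9.6).
Data: 3 successes in 16 trials (from the sequence). The binomial likelihood contributes p^3(1−p)^13, so the posterior is Beta(6+3, 9.6+13) = Beta(9, 22.6).
For Beta(a, b) with a, b > 1 the mode is (a−1)/(a+b−2) = 8/29.6 ≈ 0.2703.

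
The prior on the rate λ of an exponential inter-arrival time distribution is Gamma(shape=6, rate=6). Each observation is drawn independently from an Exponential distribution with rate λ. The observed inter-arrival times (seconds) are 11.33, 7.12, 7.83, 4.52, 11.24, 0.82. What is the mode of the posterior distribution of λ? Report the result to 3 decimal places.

The Exponential(rate=λ) likelihood is ∝ λ^n e^(−λΣtᵢ). Here n = 6 and Σtᵢ = 11.33 + 7.12 + 7.83 + 4.52 + 11.24 + 0.82 = 42.86.
Posterior ∝ λ^5e^(−6λ) · λ^6e^(−42.86λ) = λ^11e^(−48.86λ), i.e. Gamma(12, 48.86).
Mode = (a−1)/b = 11/48.86 ≈ 0.225.

λ̂_MAP = 0.225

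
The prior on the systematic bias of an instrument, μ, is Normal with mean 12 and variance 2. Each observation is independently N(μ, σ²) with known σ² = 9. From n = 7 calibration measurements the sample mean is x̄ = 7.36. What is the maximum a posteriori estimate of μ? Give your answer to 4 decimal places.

μ̂_MAP = 9.1757

n = 7, x̄ = 7.36.
For a Normal prior and Normal likelihood with known variance, the posterior is Normal; its mode equals its mean, the precision-weighted average.
Prior precision 1/σ₀² = 1/2 = 0.5; data precision n/σ² = 7/9.
μ̂ = (0.5·12 + (7/9)·7.36) / (0.5 + 7/9) = (2638/225)/(23/18) = 5276/575 ≈ 9.1757.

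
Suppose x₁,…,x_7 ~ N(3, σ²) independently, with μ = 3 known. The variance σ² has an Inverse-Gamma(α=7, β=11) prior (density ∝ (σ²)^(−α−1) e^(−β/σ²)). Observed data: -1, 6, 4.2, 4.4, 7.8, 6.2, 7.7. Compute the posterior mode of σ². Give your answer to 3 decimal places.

σ̂²_MAP = 4.599

Sum of squared deviations about the known mean: SS = (-1−3)² + (6−3)² + (4.2−3)² + (4.4−3)² + (7.8−3)² + (6.2−3)² + (7.7−3)² = 83.77.
The Normal likelihood contributes (σ²)^(−n/2) exp(−SS/(2σ²)), so the posterior is Inverse-Gamma(α + n/2, β + SS/2) = Inverse-Gamma(10.5, 52.885).
The mode of Inverse-Gamma(a, b) is b/(a+1) = 52.885/11.5 ≈ 4.599.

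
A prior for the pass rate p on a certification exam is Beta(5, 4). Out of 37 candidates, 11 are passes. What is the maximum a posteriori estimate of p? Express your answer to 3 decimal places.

p̂_MAP = 0.341

Prior: Beta(5, 4).
Data: 11 successes in 37 trials. The binomial likelihood contributes p^11(1−p)^26, so the posterior is Beta(5+11, 4+26) = Beta(16, 30).
For Beta(a, b) with a, b > 1 the mode is (a−1)/(a+b−2) = 15/44 ≈ 0.341.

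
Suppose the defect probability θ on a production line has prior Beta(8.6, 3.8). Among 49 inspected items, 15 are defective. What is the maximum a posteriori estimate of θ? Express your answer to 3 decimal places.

θ̂_MAP = 0.380

Prior: Beta(8.6, 3.8).
Data: 15 successes in 49 trials. The binomial likelihood contributes θ^15(1−θ)^34, so the posterior is Beta(8.6+15, 3.8+34) = Beta(23.6, 37.8).
For Beta(a, b) with a, b > 1 the mode is (a−1)/(a+b−2) = 22.6/59.4 ≈ 0.380.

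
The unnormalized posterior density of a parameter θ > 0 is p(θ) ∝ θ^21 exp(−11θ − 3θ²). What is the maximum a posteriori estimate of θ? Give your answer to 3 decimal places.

ℓ'(θ) = 21/θ − 11 − 6θ. Setting this to zero and multiplying by θ: 6θ² + 11θ − 21 = 0.
θ = (−11 + √(11² + 4·6·21)) / (2·6) = (−11 + √625) / 12 = (−11 + 25)/12 = 7/6.
ℓ''(θ) = −21/θ² − 6 < 0, confirming a maximum.

θ̂_MAP = 1.167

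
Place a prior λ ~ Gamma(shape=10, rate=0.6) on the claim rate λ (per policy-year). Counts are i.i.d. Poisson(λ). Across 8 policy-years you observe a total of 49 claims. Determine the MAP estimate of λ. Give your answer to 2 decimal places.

Σxᵢ = 49, n = 8.
Posterior ∝ λ^9e^(−0.6λ) · λ^49e^(−8λ) = λ^58e^(−8.6λ), i.e. Gamma(shape=59, rate=8.6).
The mode of a Gamma(a, b) with a ≥ 1 (shape–rate) is (a−1)/b = 58/8.6 ≈ 6.74.

λ̂_MAP = 6.74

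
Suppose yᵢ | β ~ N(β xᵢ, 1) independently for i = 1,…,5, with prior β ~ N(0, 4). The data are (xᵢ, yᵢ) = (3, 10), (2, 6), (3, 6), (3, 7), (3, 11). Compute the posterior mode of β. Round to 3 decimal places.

log p(β | y) = −Σ(yᵢ − βxᵢ)²/(2·1) − β²/(2·4) + const.
Setting the derivative to zero: Σxᵢ(yᵢ − βxᵢ)/1 − β/4 = 0, so β = Σxᵢyᵢ / (Σxᵢ² + σ²/τ²).
Σxᵢyᵢ = 3·10 + 2·6 + 3·6 + 3·7 + 3·11 = 114; Σxᵢ² = 40; σ²/τ² = 0.25.
β̂_MAP = 114 / (40 + 0.25) = 114/40.25 ≈ 2.832.

β̂_MAP = 2.832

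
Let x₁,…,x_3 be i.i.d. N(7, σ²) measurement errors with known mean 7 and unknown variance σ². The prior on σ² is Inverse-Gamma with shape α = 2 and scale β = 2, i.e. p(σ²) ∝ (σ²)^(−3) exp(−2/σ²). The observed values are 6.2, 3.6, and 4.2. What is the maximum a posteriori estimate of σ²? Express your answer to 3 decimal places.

σ̂²_MAP = 2.671

Sum of squared deviations about the known mean: SS = (6.2−7)² + (3.6−7)² + (4.2−7)² = 20.04.
The Normal likelihood contributes (σ²)^(−n/2) exp(−SS/(2σ²)), so the posterior is Inverse-Gamma(α + n/2, β + SS/2) = Inverse-Gamma(3.5, 12.02).
The mode of Inverse-Gamma(a, b) is b/(a+1) = 12.02/4.5 ≈ 2.671.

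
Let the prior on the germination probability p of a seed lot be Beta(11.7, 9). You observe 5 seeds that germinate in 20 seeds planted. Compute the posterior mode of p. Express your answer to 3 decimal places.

p̂_MAP = 0.406

Prior: Beta(11.7, 9).
Data: 5 successes in 20 trials. The binomial likelihood contributes p^5(1−p)^15, so the posterior is Beta(11.7+5, 9+15) = Beta(16.7, 24).
For Beta(a, b) with a, b > 1 the mode is (a−1)/(a+b−2) = 15.7/38.7 ≈ 0.406.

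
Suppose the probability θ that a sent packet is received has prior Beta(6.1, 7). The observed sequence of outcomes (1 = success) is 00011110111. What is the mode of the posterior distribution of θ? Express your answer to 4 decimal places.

θ̂_MAP = 0.5475

Prior: Beta(6.1, 7).
Data: 7 successes in 11 trials (from the sequence). The binomial likelihood contributes θ^7(1−θ)^4, so the posterior is Beta(6.1+7, 7+4) = Beta(13.1, 11).
For Beta(a, b) with a, b > 1 the mode is (a−1)/(a+b−2) = 12.1/22.1 ≈ 0.5475.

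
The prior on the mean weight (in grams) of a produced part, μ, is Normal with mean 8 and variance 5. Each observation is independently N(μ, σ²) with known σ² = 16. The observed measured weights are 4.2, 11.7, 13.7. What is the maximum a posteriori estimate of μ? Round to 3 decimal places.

n = 3; x̄ = (4.2 + 11.7 + 13.7)/3 = 29.6/3 = 148/15 ≈ 9.8667.
For a Normal prior and Normal likelihood with known variance, the posterior is Normal; its mode equals its mean, the precision-weighted average.
Prior precision 1/σ₀² = 1/5 = 0.2; data precision n/σ² = 3/16 = 0.1875.
μ̂ = (0.2·8 + 0.1875·(148/15)) / (0.2 + 0.1875) = 3.45/0.3875 = 276/31 ≈ 8.903.

μ̂_MAP = 8.903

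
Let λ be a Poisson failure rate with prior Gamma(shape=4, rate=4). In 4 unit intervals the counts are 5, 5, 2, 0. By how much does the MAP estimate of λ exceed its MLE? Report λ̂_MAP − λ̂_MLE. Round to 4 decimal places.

MAP − MLE = -1.1250

Σxᵢ = 12. Posterior is Gamma(16, 8); MAP = (16−1)/8 = 15/8 ≈ 1.87500.
MLE = x̄ = 12/4 ≈ 3.00000.
Difference = 15/8 − 12/4 = -9/8 ≈ -1.1250.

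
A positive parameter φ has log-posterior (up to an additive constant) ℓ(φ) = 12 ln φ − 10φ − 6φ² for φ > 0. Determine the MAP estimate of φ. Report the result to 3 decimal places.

ℓ'(φ) = 12/φ − 10 − 12φ. Setting this to zero and multiplying by φ: 12φ² + 10φ − 12 = 0.
φ = (−10 + √(10² + 4·12·12)) / (2·12) = (−10 + √676) / 24 = (−10 + 26)/24 = 2/3.
ℓ''(φ) = −12/φ² − 12 < 0, confirming a maximum.

φ̂_MAP = 0.667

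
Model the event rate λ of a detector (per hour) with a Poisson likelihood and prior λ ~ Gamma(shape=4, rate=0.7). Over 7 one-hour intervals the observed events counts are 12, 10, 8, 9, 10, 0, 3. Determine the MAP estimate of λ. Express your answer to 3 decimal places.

Σxᵢ = 12+10+8+9+10+0+3 = 52, with n = 7.
Posterior ∝ λ^3e^(−0.7λ) · λ^52e^(−7λ) = λ^55e^(−7.7λ), i.e. Gamma(shape=56, rate=7.7).
The mode of a Gamma(a, b) with a ≥ 1 (shape–rate) is (a−1)/b = 55/7.7 ≈ 7.143.

λ̂_MAP = 7.143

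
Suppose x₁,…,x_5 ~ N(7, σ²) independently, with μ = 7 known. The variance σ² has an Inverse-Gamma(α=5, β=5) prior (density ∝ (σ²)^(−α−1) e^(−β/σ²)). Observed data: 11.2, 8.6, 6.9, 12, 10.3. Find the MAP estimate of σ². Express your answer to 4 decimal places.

σ̂²_MAP = 3.8882

Sum of squared deviations about the known mean: SS = (11.2−7)² + (8.6−7)² + (6.9−7)² + (12−7)² + (10.3−7)² = 56.1.
The Normal likelihood contributes (σ²)^(−n/2) exp(−SS/(2σ²)), so the posterior is Inverse-Gamma(α + n/2, β + SS/2) = Inverse-Gamma(7.5, 33.05).
The mode of Inverse-Gamma(a, b) is b/(a+1) = 33.05/8.5 ≈ 3.8882.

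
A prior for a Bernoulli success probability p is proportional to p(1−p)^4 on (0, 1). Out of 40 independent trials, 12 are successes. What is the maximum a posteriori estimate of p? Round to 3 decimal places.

p̂_MAP = 0.289

The prior density ∝ p(1−p)^4 is the kernel of Beta(2, 5).
Data: 12 successes in 40 trials. The binomial likelihood contributes p^12(1−p)^28, so the posterior is Beta(2+12, 5+28) = Beta(14, 33).
For Beta(a, b) with a, b > 1 the mode is (a−1)/(a+b−2) = 13/45 ≈ 0.289.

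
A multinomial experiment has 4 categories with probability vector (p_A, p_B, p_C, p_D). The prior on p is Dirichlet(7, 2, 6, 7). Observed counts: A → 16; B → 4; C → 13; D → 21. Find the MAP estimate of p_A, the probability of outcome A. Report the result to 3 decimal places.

The posterior is Dirichlet(αᵢ + nᵢ) = Dirichlet(23, 6, 19, 28).
For a Dirichlet(a₁,…,a_K) with all aᵢ > 1, the mode has j-th component (aⱼ − 1)/(Σaᵢ − K).
Here Σaᵢ = 76 and K = 4, so p_A = (23 − 1)/(76 − 4) = 22/72 ≈ 0.306.

MAP estimate of p_A = 0.306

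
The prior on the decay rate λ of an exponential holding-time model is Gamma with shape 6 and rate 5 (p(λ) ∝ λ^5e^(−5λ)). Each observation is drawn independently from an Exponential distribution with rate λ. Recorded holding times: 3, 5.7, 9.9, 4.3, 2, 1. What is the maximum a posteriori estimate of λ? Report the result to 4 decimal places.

λ̂_MAP = 0.3560

The Exponential(rate=λ) likelihood is ∝ λ^n e^(−λΣtᵢ). Here n = 6 and Σtᵢ = 3 + 5.7 + 9.9 + 4.3 + 2 + 1 = 25.9.
Posterior ∝ λ^5e^(−5λ) · λ^6e^(−25.9λ) = λ^11e^(−30.9λ), i.e. Gamma(12, 30.9).
Mode = (a−1)/b = 11/30.9 ≈ 0.3560.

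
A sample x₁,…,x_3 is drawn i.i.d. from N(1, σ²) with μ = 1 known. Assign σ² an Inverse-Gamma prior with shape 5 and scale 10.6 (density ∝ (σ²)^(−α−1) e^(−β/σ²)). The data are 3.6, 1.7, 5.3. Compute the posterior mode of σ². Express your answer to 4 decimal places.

σ̂²_MAP = 3.1293

Sum of squared deviations about the known mean: SS = (3.6−1)² + (1.7−1)² + (5.3−1)² = 25.74.
The Normal likelihood contributes (σ²)^(−n/2) exp(−SS/(2σ²)), so the posterior is Inverse-Gamma(α + n/2, β + SS/2) = Inverse-Gamma(6.5, 23.47).
The mode of Inverse-Gamma(a, b) is b/(a+1) = 23.47/7.5 ≈ 3.1293.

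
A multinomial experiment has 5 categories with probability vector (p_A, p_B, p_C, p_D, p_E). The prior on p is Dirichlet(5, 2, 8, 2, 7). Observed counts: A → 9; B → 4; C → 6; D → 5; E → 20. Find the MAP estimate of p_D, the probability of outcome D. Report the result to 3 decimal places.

MAP estimate of p_D = 0.095

The posterior is Dirichlet(αᵢ + nᵢ) = Dirichlet(14, 6, 14, 7, 27).
For a Dirichlet(a₁,…,a_K) with all aᵢ > 1, the mode has j-th component (aⱼ − 1)/(Σaᵢ − K).
Here Σaᵢ = 68 and K = 5, so p_D = (7 − 1)/(68 − 5) = 6/63 ≈ 0.095.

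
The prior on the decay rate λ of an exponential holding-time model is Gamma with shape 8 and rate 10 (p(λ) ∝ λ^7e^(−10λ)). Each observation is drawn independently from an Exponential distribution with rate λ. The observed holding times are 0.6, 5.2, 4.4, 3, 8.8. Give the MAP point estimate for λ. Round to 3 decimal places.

λ̂_MAP = 0.375

The Exponential(rate=λ) likelihood is ∝ λ^n e^(−λΣtᵢ). Here n = 5 and Σtᵢ = 0.6 + 5.2 + 4.4 + 3 + 8.8 = 22.
Posterior ∝ λ^7e^(−10λ) · λ^5e^(−22λ) = λ^12e^(−32λ), i.e. Gamma(13, 32).
Mode = (a−1)/b = 12/32 ≈ 0.375.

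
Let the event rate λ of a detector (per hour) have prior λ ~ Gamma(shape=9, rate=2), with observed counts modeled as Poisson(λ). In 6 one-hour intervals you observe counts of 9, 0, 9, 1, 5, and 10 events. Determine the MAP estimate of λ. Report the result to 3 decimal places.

Σxᵢ = 9+0+9+1+5+10 = 34, with n = 6.
Posterior ∝ λ^8e^(−2λ) · λ^34e^(−6λ) = λ^42e^(−8λ), i.e. Gamma(shape=43, rate=8).
The mode of a Gamma(a, b) with a ≥ 1 (shape–rate) is (a−1)/b = 42/8 ≈ 5.250.

λ̂_MAP = 5.250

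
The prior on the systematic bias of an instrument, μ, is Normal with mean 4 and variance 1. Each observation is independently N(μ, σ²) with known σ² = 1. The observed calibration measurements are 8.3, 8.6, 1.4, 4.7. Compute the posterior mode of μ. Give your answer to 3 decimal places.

n = 4; x̄ = (8.3 + 8.6 + 1.4 + 4.7)/4 = 23/4 = 5.75.
For a Normal prior and Normal likelihood with known variance, the posterior is Normal; its mode equals its mean, the precision-weighted average.
Prior precision 1/σ₀² = 1/1 = 1; data precision n/σ² = 4/1 = 4.
μ̂ = (1·4 + 4·5.75) / (1 + 4) = 27/5 = 5.400.

μ̂_MAP = 5.400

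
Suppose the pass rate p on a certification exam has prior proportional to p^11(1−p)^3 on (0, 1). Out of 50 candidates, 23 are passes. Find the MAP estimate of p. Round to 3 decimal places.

The prior density ∝ p^11(1−p)^3 is the kernel of Beta(12, 4).
Data: 23 successes in 50 trials. The binomial likelihood contributes p^23(1−p)^27, so the posterior is Beta(12+23, 4+27) = Beta(35, 31).
For Beta(a, b) with a, b > 1 the mode is (a−1)/(a+b−2) = 34/64 ≈ 0.531.

p̂_MAP = 0.531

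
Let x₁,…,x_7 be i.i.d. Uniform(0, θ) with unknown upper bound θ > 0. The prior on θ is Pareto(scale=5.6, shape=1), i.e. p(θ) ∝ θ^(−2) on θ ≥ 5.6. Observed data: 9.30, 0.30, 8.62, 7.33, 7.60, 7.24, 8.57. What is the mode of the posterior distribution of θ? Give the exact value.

The Uniform(0, θ) likelihood is θ^(−n) for θ ≥ max(xᵢ), zero otherwise. Here max(xᵢ) = 9.30.
Posterior ∝ θ^(−2) · θ^(−7) = θ^(−9) on θ ≥ max(5.6, 9.30) = 9.30.
This density is strictly decreasing in θ, so the posterior mode lies at the lower boundary of the support.

θ̂_MAP = 9.30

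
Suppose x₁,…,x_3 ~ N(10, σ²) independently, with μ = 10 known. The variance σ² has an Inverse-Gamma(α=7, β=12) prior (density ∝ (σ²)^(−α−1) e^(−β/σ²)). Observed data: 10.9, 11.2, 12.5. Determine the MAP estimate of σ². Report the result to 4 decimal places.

Sum of squared deviations about the known mean: SS = (10.9−10)² + (11.2−10)² + (12.5−10)² = 8.5.
The Normal likelihood contributes (σ²)^(−n/2) exp(−SS/(2σ²)), so the posterior is Inverse-Gamma(α + n/2, β + SS/2) = Inverse-Gamma(8.5, 16.25).
The mode of Inverse-Gamma(a, b) is b/(a+1) = 16.25/9.5 ≈ 1.7105.

σ̂²_MAP = 1.7105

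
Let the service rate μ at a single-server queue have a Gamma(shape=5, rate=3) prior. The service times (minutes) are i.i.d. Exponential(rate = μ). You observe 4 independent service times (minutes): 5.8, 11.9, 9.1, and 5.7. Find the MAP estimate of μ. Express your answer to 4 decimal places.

μ̂_MAP = 0.2254

The Exponential(rate=μ) likelihood is ∝ μ^n e^(−μΣtᵢ). Here n = 4 and Σtᵢ = 5.8 + 11.9 + 9.1 + 5.7 = 32.5.
Posterior ∝ μ^4e^(−3μ) · μ^4e^(−32.5μ) = μ^8e^(−35.5μ), i.e. Gamma(9, 35.5).
Mode = (a−1)/b = 8/35.5 ≈ 0.2254.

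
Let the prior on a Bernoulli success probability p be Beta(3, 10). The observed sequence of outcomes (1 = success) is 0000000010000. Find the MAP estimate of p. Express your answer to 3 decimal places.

Prior: Beta(3, 10).
Data: 1 success in 13 trials (from the sequence). The binomial likelihood contributes p(1−p)^12, so the posterior is Beta(3+1, 10+12) = Beta(4, 22).
For Beta(a, b) with a, b > 1 the mode is (a−1)/(a+b−2) = 3/24 ≈ 0.125.

p̂_MAP = 0.125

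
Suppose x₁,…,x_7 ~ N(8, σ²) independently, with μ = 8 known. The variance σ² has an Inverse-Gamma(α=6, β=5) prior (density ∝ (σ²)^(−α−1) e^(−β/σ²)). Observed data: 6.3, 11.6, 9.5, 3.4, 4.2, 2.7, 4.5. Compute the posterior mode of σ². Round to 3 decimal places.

Sum of squared deviations about the known mean: SS = (6.3−8)² + (11.6−8)² + (9.5−8)² + (3.4−8)² + (4.2−8)² + (2.7−8)² + (4.5−8)² = 94.04.
The Normal likelihood contributes (σ²)^(−n/2) exp(−SS/(2σ²)), so the posterior is Inverse-Gamma(α + n/2, β + SS/2) = Inverse-Gamma(9.5, 52.02).
The mode of Inverse-Gamma(a, b) is b/(a+1) = 52.02/10.5 ≈ 4.954.

σ̂²_MAP = 4.954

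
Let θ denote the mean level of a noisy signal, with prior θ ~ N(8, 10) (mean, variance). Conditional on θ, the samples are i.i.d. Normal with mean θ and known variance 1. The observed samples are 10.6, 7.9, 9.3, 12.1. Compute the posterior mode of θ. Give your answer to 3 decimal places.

n = 4; x̄ = (10.6 + 7.9 + 9.3 + 12.1)/4 = 39.9/4 = 9.975.
For a Normal prior and Normal likelihood with known variance, the posterior is Normal; its mode equals its mean, the precision-weighted average.
Prior precision 1/σ₀² = 1/10 = 0.1; data precision n/σ² = 4/1 = 4.
θ̂ = (0.1·8 + 4·9.975) / (0.1 + 4) = 40.7/4.1 = 407/41 ≈ 9.927.

θ̂_MAP = 9.927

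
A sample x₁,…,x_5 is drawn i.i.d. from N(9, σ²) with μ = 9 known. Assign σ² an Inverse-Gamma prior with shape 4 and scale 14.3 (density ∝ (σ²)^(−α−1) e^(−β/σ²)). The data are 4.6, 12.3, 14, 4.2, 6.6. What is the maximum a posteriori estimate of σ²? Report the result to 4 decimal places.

σ̂²_MAP = 7.5100

Sum of squared deviations about the known mean: SS = (4.6−9)² + (12.3−9)² + (14−9)² + (4.2−9)² + (6.6−9)² = 84.05.
The Normal likelihood contributes (σ²)^(−n/2) exp(−SS/(2σ²)), so the posterior is Inverse-Gamma(α + n/2, β + SS/2) = Inverse-Gamma(6.5, 56.325).
The mode of Inverse-Gamma(a, b) is b/(a+1) = 56.325/7.5 ≈ 7.5100.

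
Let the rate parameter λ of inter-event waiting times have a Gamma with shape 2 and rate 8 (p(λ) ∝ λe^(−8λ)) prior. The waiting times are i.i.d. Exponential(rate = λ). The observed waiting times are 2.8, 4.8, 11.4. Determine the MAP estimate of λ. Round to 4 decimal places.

The Exponential(rate=λ) likelihood is ∝ λ^n e^(−λΣtᵢ). Here n = 3 and Σtᵢ = 2.8 + 4.8 + 11.4 = 19.
Posterior ∝ λe^(−8λ) · λ^3e^(−19λ) = λ^4e^(−27λ), i.e. Gamma(5, 27).
Mode = (a−1)/b = 4/27 ≈ 0.1481.

λ̂_MAP = 0.1481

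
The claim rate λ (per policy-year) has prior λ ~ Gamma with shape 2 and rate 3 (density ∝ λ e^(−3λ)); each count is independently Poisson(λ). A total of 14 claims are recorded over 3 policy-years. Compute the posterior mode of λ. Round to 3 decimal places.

λ̂_MAP = 2.500

Σxᵢ = 14, n = 3.
Posterior ∝ λe^(−3λ) · λ^14e^(−3λ) = λ^15e^(−6λ), i.e. Gamma(shape=16, rate=6).
The mode of a Gamma(a, b) with a ≥ 1 (shape–rate) is (a−1)/b = 15/6 ≈ 2.500.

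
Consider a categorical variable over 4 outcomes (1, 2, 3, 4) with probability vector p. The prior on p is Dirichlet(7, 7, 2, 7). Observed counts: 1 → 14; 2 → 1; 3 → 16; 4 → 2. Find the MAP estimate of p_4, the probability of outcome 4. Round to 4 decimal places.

MAP estimate: 0.1538

The posterior is Dirichlet(αᵢ + nᵢ) = Dirichlet(21, 8, 18, 9).
For a Dirichlet(a₁,…,a_K) with all aᵢ > 1, the mode has j-th component (aⱼ − 1)/(Σaᵢ − K).
Here Σaᵢ = 56 and K = 4, so p_4 = (9 − 1)/(56 − 4) = 8/52 ≈ 0.1538.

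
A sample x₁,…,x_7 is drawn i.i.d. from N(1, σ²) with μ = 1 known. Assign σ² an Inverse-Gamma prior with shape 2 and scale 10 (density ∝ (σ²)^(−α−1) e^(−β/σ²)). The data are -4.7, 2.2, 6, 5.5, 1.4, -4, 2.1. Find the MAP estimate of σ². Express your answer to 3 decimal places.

σ̂²_MAP = 9.658

Sum of squared deviations about the known mean: SS = (-4.7−1)² + (2.2−1)² + (6−1)² + (5.5−1)² + (1.4−1)² + (-4−1)² + (2.1−1)² = 105.55.
The Normal likelihood contributes (σ²)^(−n/2) exp(−SS/(2σ²)), so the posterior is Inverse-Gamma(α + n/2, β + SS/2) = Inverse-Gamma(5.5, 62.775).
The mode of Inverse-Gamma(a, b) is b/(a+1) = 62.775/6.5 ≈ 9.658.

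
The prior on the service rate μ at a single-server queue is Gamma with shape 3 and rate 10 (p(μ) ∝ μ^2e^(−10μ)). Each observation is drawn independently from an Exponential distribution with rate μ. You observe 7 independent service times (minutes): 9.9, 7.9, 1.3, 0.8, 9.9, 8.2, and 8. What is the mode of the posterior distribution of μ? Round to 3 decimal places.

The Exponential(rate=μ) likelihood is ∝ μ^n e^(−μΣtᵢ). Here n = 7 and Σtᵢ = 9.9 + 7.9 + 1.3 + 0.8 + 9.9 + 8.2 + 8 = 46.
Posterior ∝ μ^2e^(−10μ) · μ^7e^(−46μ) = μ^9e^(−56μ), i.e. Gamma(10, 56).
Mode = (a−1)/b = 9/56 ≈ 0.161.

μ̂_MAP = 0.161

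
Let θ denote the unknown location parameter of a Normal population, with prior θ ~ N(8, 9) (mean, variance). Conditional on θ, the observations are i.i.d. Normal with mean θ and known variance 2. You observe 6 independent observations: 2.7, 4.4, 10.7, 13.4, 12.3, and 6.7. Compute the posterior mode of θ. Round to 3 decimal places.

θ̂_MAP = 8.354

n = 6; x̄ = (2.7 + 4.4 + 10.7 + 13.4 + 12.3 + 6.7)/6 = 50.2/6 = 251/30 ≈ 8.3667.
For a Normal prior and Normal likelihood with known variance, the posterior is Normal; its mode equals its mean, the precision-weighted average.
Prior precision 1/σ₀² = 1/9; data precision n/σ² = 6/2 = 3.
θ̂ = ((1/9)·8 + 3·(251/30)) / (1/9 + 3) = (2339/90)/(28/9) = 2339/280 ≈ 8.354.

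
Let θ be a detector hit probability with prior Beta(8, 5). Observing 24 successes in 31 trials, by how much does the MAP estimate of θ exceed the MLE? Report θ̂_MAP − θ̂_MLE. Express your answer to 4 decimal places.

Posterior is Beta(32, 12); MAP = (32−1)/(44−2) = 31/42 ≈ 0.73810.
MLE ignores the prior: θ̂_MLE = k/n = 24/31 ≈ 0.77419.
Difference = 31/42 − 24/31 = -47/1302 ≈ -0.0361.

MAP − MLE = -0.0361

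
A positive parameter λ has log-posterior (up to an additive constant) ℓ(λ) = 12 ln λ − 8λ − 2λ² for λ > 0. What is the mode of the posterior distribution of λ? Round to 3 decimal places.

λ̂_MAP = 1.000

ℓ'(λ) = 12/λ − 8 − 4λ. Setting this to zero and multiplying by λ: 4λ² + 8λ − 12 = 0.
λ = (−8 + √(8² + 4·4·12)) / (2·4) = (−8 + √256) / 8 = (−8 + 16)/8 = 1.
ℓ''(λ) = −12/λ² − 4 < 0, confirming a maximum.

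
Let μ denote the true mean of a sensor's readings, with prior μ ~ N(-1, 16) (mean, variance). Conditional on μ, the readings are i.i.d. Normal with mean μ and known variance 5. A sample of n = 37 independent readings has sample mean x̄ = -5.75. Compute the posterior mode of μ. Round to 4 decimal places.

μ̂_MAP = -5.7102

n = 37, x̄ = -5.75.
For a Normal prior and Normal likelihood with known variance, the posterior is Normal; its mode equals its mean, the precision-weighted average.
Prior precision 1/σ₀² = 1/16 = 0.0625; data precision n/σ² = 37/5 = 7.4.
μ̂ = (0.0625·(-1) + 7.4·(-5.75)) / (0.0625 + 7.4) = (-42.6125)/7.4625 = -3409/597 ≈ -5.7102.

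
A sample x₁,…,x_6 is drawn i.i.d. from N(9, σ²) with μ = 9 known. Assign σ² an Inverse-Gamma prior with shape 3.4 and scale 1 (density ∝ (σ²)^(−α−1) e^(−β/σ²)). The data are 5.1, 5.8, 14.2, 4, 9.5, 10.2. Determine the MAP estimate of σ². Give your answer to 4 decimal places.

Sum of squared deviations about the known mean: SS = (5.1−9)² + (5.8−9)² + (14.2−9)² + (4−9)² + (9.5−9)² + (10.2−9)² = 79.18.
The Normal likelihood contributes (σ²)^(−n/2) exp(−SS/(2σ²)), so the posterior is Inverse-Gamma(α + n/2, β + SS/2) = Inverse-Gamma(6.4, 40.59).
The mode of Inverse-Gamma(a, b) is b/(a+1) = 40.59/7.4 ≈ 5.4851.

σ̂²_MAP = 5.4851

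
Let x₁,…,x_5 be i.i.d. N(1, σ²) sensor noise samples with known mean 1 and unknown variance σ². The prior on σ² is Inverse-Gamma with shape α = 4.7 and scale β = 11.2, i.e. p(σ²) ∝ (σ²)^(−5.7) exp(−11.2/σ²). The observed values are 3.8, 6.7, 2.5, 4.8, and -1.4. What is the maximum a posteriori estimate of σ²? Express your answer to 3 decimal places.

Sum of squared deviations about the known mean: SS = (3.8−1)² + (6.7−1)² + (2.5−1)² + (4.8−1)² + (-1.4−1)² = 62.78.
The Normal likelihood contributes (σ²)^(−n/2) exp(−SS/(2σ²)), so the posterior is Inverse-Gamma(α + n/2, β + SS/2) = Inverse-Gamma(7.2, 42.59).
The mode of Inverse-Gamma(a, b) is b/(a+1) = 42.59/8.2 ≈ 5.194.

σ̂²_MAP = 5.194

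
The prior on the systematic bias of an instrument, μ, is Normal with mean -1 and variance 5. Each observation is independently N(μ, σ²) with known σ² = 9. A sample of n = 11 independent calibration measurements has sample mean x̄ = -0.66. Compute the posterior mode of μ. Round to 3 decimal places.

μ̂_MAP = -0.708

n = 11, x̄ = -0.66.
For a Normal prior and Normal likelihood with known variance, the posterior is Normal; its mode equals its mean, the precision-weighted average.
Prior precision 1/σ₀² = 1/5 = 0.2; data precision n/σ² = 11/9.
μ̂ = (0.2·(-1) + (11/9)·(-0.66)) / (0.2 + 11/9) = (-151/150)/(64/45) = -0.7078125 ≈ -0.708.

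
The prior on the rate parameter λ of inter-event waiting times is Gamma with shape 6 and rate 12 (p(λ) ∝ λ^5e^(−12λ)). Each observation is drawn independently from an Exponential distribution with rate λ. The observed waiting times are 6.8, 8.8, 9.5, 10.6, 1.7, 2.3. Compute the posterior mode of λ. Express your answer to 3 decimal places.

The Exponential(rate=λ) likelihood is ∝ λ^n e^(−λΣtᵢ). Here n = 6 and Σtᵢ = 6.8 + 8.8 + 9.5 + 10.6 + 1.7 + 2.3 = 39.7.
Posterior ∝ λ^5e^(−12λ) · λ^6e^(−39.7λ) = λ^11e^(−51.7λ), i.e. Gamma(12, 51.7).
Mode = (a−1)/b = 11/51.7 ≈ 0.213.

λ̂_MAP = 0.213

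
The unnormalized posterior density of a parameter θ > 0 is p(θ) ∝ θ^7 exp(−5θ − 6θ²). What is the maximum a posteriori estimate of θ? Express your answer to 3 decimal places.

ℓ'(θ) = 7/θ − 5 − 12θ. Setting this to zero and multiplying by θ: 12θ² + 5θ − 7 = 0.
θ = (−5 + √(5² + 4·12·7)) / (2·12) = (−5 + √361) / 24 = (−5 + 19)/24 = 7/12.
ℓ''(θ) = −7/θ² − 12 < 0, confirming a maximum.

θ̂_MAP = 0.583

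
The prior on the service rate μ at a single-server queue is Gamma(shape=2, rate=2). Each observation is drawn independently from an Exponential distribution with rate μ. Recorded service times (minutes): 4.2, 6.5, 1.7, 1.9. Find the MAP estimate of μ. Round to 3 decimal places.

μ̂_MAP = 0.307

The Exponential(rate=μ) likelihood is ∝ μ^n e^(−μΣtᵢ). Here n = 4 and Σtᵢ = 4.2 + 6.5 + 1.7 + 1.9 = 14.3.
Posterior ∝ μe^(−2μ) · μ^4e^(−14.3μ) = μ^5e^(−16.3μ), i.e. Gamma(6, 16.3).
Mode = (a−1)/b = 5/16.3 ≈ 0.307.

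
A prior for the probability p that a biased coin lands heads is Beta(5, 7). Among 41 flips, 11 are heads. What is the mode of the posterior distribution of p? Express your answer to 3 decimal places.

Prior: Beta(5, 7).
Data: 11 successes in 41 trials. The binomial likelihood contributes p^11(1−p)^30, so the posterior is Beta(5+11, 7+30) = Beta(16, 37).
For Beta(a, b) with a, b > 1 the mode is (a−1)/(a+b−2) = 15/51 ≈ 0.294.

p̂_MAP = 0.294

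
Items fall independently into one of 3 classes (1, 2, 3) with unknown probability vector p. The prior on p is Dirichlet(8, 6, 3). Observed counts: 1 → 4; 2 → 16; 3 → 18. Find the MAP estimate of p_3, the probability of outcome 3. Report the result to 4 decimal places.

MAP estimate: 0.3846

The posterior is Dirichlet(αᵢ + nᵢ) = Dirichlet(12, 22, 21).
For a Dirichlet(a₁,…,a_K) with all aᵢ > 1, the mode has j-th component (aⱼ − 1)/(Σaᵢ − K).
Here Σaᵢ = 55 and K = 3, so p_3 = (21 − 1)/(55 − 3) = 20/52 ≈ 0.3846.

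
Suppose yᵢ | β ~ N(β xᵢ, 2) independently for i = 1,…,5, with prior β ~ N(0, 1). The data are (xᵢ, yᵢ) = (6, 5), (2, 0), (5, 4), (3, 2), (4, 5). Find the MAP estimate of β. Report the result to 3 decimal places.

log p(β | y) = −Σ(yᵢ − βxᵢ)²/(2·2) − β²/(2·1) + const.
Setting the derivative to zero: Σxᵢ(yᵢ − βxᵢ)/2 − β/1 = 0, so β = Σxᵢyᵢ / (Σxᵢ² + σ²/τ²).
Σxᵢyᵢ = 6·5 + 2·0 + 5·4 + 3·2 + 4·5 = 76; Σxᵢ² = 90; σ²/τ² = 2.
β̂_MAP = 76 / (90 + 2) = 76/92 ≈ 0.826.

β̂_MAP = 0.826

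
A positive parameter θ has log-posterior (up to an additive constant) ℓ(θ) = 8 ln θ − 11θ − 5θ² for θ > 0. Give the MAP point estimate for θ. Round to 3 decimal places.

ℓ'(θ) = 8/θ − 11 − 10θ. Setting this to zero and multiplying by θ: 10θ² + 11θ − 8 = 0.
θ = (−11 + √(11² + 4·10·8)) / (2·10) = (−11 + √441) / 20 = (−11 + 21)/20 = 1/2.
ℓ''(θ) = −8/θ² − 10 < 0, confirming a maximum.

θ̂_MAP = 0.500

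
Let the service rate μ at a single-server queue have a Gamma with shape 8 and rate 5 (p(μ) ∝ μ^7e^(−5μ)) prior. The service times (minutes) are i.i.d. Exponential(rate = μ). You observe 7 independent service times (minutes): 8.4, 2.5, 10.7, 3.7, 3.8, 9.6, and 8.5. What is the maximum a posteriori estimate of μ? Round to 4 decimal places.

The Exponential(rate=μ) likelihood is ∝ μ^n e^(−μΣtᵢ). Here n = 7 and Σtᵢ = 8.4 + 2.5 + 10.7 + 3.7 + 3.8 + 9.6 + 8.5 = 47.2.
Posterior ∝ μ^7e^(−5μ) · μ^7e^(−47.2μ) = μ^14e^(−52.2μ), i.e. Gamma(15, 52.2).
Mode = (a−1)/b = 14/52.2 ≈ 0.2682.

μ̂_MAP = 0.2682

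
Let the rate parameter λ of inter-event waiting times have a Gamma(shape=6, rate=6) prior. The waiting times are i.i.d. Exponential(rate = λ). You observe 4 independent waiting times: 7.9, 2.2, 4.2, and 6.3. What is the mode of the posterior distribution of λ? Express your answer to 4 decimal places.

The Exponential(rate=λ) likelihood is ∝ λ^n e^(−λΣtᵢ). Here n = 4 and Σtᵢ = 7.9 + 2.2 + 4.2 + 6.3 = 20.6.
Posterior ∝ λ^5e^(−6λ) · λ^4e^(−20.6λ) = λ^9e^(−26.6λ), i.e. Gamma(10, 26.6).
Mode = (a−1)/b = 9/26.6 ≈ 0.3383.

λ̂_MAP = 0.3383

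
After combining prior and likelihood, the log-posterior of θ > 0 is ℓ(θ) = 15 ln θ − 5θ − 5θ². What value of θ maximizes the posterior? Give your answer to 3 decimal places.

ℓ'(θ) = 15/θ − 5 − 10θ. Setting this to zero and multiplying by θ: 10θ² + 5θ − 15 = 0.
θ = (−5 + √(5² + 4·10·15)) / (2·10) = (−5 + √625) / 20 = (−5 + 25)/20 = 1.
ℓ''(θ) = −15/θ² − 10 < 0, confirming a maximum.

θ̂_MAP = 1.000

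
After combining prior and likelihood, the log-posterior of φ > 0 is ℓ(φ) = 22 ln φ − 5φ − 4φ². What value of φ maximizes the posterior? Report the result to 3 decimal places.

φ̂_MAP = 1.375

ℓ'(φ) = 22/φ − 5 − 8φ. Setting this to zero and multiplying by φ: 8φ² + 5φ − 22 = 0.
φ = (−5 + √(5² + 4·8·22)) / (2·8) = (−5 + √729) / 16 = (−5 + 27)/16 = 11/8.
ℓ''(φ) = −22/φ² − 8 < 0, confirming a maximum.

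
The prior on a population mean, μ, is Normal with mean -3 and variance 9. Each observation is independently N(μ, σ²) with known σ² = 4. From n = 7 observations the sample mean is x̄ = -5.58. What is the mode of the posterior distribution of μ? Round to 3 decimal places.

μ̂_MAP = -5.426

n = 7, x̄ = -5.58.
For a Normal prior and Normal likelihood with known variance, the posterior is Normal; its mode equals its mean, the precision-weighted average.
Prior precision 1/σ₀² = 1/9; data precision n/σ² = 7/4 = 1.75.
μ̂ = ((1/9)·(-3) + 1.75·(-5.58)) / (1/9 + 1.75) = (-6059/600)/(67/36) = -18177/3350 ≈ -5.426.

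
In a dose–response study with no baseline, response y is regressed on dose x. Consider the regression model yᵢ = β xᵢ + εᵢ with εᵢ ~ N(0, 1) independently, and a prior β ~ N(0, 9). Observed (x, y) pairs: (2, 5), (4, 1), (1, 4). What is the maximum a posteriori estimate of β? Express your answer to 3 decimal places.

β̂_MAP = 0.853

log p(β | y) = −Σ(yᵢ − βxᵢ)²/(2·1) − β²/(2·9) + const.
Setting the derivative to zero: Σxᵢ(yᵢ − βxᵢ)/1 − β/9 = 0, so β = Σxᵢyᵢ / (Σxᵢ² + σ²/τ²).
Σxᵢyᵢ = 2·5 + 4·1 + 1·4 = 18; Σxᵢ² = 21; σ²/τ² = 1/9.
β̂_MAP = 18 / (21 + 1/9) = 18/(190/9) = 81/95 ≈ 0.853.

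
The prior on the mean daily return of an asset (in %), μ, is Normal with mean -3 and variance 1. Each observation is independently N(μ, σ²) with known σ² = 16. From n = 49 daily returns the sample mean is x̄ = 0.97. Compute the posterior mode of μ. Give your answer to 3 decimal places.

n = 49, x̄ = 0.97.
For a Normal prior and Normal likelihood with known variance, the posterior is Normal; its mode equals its mean, the precision-weighted average.
Prior precision 1/σ₀² = 1/1 = 1; data precision n/σ² = 49/16 = 3.0625.
μ̂ = (1·(-3) + 3.0625·0.97) / (1 + 3.0625) = (-0.029375)/4.0625 = -47/6500 ≈ -0.007.

μ̂_MAP = -0.007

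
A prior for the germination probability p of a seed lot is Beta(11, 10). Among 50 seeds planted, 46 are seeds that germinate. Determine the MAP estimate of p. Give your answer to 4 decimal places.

p̂_MAP = 0.8116

Prior: Beta(11, 10).
Data: 46 successes in 50 trials. The binomial likelihood contributes p^46(1−p)^4, so the posterior is Beta(11+46, 10+4) = Beta(57, 14).
For Beta(a, b) with a, b > 1 the mode is (a−1)/(a+b−2) = 56/69 ≈ 0.8116.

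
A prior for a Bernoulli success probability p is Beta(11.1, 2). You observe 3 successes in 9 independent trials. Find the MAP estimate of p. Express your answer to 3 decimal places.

p̂_MAP = 0.652

Prior: Beta(11.1, 2).
Data: 3 successes in 9 trials. The binomial likelihood contributes p^3(1−p)^6, so the posterior is Beta(11.1+3, 2+6) = Beta(14.1, 8).
For Beta(a, b) with a, b > 1 the mode is (a−1)/(a+b−2) = 13.1/20.1 ≈ 0.652.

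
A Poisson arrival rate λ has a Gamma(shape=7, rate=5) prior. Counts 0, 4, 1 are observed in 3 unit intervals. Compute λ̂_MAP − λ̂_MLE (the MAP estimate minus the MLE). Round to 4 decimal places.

Σxᵢ = 5. Posterior is Gamma(12, 8); MAP = (12−1)/8 = 11/8 ≈ 1.37500.
MLE = x̄ = 5/3 ≈ 1.66667.
Difference = 11/8 − 5/3 = -7/24 ≈ -0.2917.

MAP − MLE = -0.2917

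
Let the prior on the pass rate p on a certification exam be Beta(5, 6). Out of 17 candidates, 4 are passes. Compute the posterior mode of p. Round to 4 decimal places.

p̂_MAP = 0.3077

Prior: Beta(5, 6).
Data: 4 successes in 17 trials. The binomial likelihood contributes p^4(1−p)^13, so the posterior is Beta(5+4, 6+13) = Beta(9, 19).
For Beta(a, b) with a, b > 1 the mode is (a−1)/(a+b−2) = 8/26 ≈ 0.3077.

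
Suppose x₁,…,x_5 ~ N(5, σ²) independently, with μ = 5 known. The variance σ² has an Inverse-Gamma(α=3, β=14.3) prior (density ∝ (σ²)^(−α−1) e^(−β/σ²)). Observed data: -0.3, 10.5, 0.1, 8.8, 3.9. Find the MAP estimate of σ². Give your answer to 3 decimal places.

σ̂²_MAP = 9.738

Sum of squared deviations about the known mean: SS = (-0.3−5)² + (10.5−5)² + (0.1−5)² + (8.8−5)² + (3.9−5)² = 98.
The Normal likelihood contributes (σ²)^(−n/2) exp(−SS/(2σ²)), so the posterior is Inverse-Gamma(α + n/2, β + SS/2) = Inverse-Gamma(5.5, 63.3).
The mode of Inverse-Gamma(a, b) is b/(a+1) = 63.3/6.5 ≈ 9.738.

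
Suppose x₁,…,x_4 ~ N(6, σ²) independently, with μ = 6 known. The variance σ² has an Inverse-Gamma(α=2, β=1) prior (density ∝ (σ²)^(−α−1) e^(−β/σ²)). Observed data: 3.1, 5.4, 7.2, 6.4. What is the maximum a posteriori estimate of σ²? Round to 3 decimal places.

σ̂²_MAP = 1.237

Sum of squared deviations about the known mean: SS = (3.1−6)² + (5.4−6)² + (7.2−6)² + (6.4−6)² = 10.37.
The Normal likelihood contributes (σ²)^(−n/2) exp(−SS/(2σ²)), so the posterior is Inverse-Gamma(α + n/2, β + SS/2) = Inverse-Gamma(4, 6.185).
The mode of Inverse-Gamma(a, b) is b/(a+1) = 6.185/5 ≈ 1.237.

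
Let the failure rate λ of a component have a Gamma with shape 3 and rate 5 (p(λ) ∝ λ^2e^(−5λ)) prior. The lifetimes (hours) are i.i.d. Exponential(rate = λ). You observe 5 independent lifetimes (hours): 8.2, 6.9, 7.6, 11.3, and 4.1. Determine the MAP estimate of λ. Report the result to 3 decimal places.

λ̂_MAP = 0.162

The Exponential(rate=λ) likelihood is ∝ λ^n e^(−λΣtᵢ). Here n = 5 and Σtᵢ = 8.2 + 6.9 + 7.6 + 11.3 + 4.1 = 38.1.
Posterior ∝ λ^2e^(−5λ) · λ^5e^(−38.1λ) = λ^7e^(−43.1λ), i.e. Gamma(8, 43.1).
Mode = (a−1)/b = 7/43.1 ≈ 0.162.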